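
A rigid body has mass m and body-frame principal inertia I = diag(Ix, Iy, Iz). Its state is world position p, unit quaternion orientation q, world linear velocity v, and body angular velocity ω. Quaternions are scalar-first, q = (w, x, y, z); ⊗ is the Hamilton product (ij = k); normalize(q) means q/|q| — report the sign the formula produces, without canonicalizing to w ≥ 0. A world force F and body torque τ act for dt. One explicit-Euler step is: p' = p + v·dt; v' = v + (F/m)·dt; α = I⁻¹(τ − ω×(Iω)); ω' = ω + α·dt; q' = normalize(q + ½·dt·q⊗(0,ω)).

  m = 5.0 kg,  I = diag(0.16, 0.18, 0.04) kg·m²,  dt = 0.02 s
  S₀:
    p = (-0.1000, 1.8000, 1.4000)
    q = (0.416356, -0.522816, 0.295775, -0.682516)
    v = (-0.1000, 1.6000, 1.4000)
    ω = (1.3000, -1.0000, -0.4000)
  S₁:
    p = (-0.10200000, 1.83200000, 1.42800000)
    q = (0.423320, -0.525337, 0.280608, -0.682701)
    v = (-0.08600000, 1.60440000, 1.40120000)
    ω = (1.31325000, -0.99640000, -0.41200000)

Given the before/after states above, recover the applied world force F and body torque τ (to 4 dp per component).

rate change Δω = (0.01325000, 0.00360000, -0.01200000)
precession coupling = (-0.0560, -0.0624, -0.0260)
I·α + gyro = (0.0500, -0.0300, -0.0500)
Δv = v₁−v₀ = (0.01400000, 0.00440000, 0.00120000)
F = m·Δv/dt = (3.5000, 1.1000, 0.3000)

F = (3.5000, 1.1000, 0.3000)
τ = (0.0500, -0.0300, -0.0500)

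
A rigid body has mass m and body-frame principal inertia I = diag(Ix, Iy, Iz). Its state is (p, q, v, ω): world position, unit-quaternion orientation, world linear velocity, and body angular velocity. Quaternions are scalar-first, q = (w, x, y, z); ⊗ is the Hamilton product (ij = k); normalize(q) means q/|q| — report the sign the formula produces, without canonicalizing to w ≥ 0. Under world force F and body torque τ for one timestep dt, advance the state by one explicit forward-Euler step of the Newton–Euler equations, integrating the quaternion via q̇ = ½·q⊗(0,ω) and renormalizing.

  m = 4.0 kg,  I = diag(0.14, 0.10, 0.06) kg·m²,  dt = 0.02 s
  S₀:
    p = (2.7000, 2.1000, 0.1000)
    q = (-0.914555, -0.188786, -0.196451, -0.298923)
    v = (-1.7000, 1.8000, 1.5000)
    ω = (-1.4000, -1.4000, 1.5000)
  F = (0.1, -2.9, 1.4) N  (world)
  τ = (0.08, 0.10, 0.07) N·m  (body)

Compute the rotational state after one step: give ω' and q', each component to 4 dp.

gyro term ω×Iω = (0.0840, -0.1680, -0.0784)
angular accel α = (-0.0286, 2.6800, 2.4733)
new body rate ω' = (-1.4006, -1.3464, 1.5495)
Hamilton product q⊗(0,ω) = (-0.0909473, 0.5672083, 1.9820482, -1.3825635)
q' = normalize(q + ½dt·q⊗(0,ω)) = (-0.9152, -0.1831, -0.1766, -0.3127)

ω' = (-1.4006, -1.3464, 1.5495)
q' = (-0.9152, -0.1831, -0.1766, -0.3127)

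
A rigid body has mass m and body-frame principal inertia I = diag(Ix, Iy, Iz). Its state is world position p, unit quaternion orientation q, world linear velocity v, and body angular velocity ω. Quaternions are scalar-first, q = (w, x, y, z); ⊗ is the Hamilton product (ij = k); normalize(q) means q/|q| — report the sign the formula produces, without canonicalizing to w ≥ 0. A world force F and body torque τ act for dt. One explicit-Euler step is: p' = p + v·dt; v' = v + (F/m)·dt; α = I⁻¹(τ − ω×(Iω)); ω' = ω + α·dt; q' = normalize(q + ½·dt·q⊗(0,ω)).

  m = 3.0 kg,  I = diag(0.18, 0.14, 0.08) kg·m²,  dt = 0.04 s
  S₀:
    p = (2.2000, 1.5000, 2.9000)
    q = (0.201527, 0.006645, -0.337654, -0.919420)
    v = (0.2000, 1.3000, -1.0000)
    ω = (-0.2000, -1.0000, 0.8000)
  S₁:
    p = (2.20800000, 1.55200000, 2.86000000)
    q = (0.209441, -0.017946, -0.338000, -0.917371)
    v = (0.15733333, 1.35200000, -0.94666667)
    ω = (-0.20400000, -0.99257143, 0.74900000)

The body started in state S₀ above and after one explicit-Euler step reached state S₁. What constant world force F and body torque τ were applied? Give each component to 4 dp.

velocity change Δv = (-0.04266667, 0.05200000, 0.05333333)
m·(v₁−v₀)/dt = (-3.2000, 3.9000, 4.0000)
rate change Δω = (-0.00400000, 0.00742857, -0.05100000)
ω₀×(Iω₀) = (0.0480, -0.0160, -0.0080)
τ = I·(Δω/dt) + ω₀×(Iω₀) = (0.0300, 0.0100, -0.1100)

F = (-3.2000, 3.9000, 4.0000)
τ = (0.0300, 0.0100, -0.1100)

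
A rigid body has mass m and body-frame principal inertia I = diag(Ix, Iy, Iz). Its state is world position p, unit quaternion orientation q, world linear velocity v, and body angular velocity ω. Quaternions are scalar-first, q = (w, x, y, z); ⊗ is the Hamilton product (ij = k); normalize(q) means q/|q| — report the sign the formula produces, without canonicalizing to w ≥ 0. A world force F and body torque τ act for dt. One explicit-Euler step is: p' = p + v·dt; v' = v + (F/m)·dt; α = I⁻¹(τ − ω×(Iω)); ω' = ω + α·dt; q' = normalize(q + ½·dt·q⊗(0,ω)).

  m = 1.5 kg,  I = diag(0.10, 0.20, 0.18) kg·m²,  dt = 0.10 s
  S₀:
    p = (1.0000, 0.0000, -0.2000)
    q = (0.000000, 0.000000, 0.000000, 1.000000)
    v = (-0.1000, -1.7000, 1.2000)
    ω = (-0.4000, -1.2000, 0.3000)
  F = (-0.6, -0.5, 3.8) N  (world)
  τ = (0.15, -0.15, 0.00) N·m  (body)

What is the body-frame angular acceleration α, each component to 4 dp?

precession coupling ω×(Iω) = (0.0072, 0.0096, 0.0480)
α = I⁻¹(τ − ω×Iω) = (1.4280, -0.7980, -0.2667)

α = (1.4280, -0.7980, -0.2667)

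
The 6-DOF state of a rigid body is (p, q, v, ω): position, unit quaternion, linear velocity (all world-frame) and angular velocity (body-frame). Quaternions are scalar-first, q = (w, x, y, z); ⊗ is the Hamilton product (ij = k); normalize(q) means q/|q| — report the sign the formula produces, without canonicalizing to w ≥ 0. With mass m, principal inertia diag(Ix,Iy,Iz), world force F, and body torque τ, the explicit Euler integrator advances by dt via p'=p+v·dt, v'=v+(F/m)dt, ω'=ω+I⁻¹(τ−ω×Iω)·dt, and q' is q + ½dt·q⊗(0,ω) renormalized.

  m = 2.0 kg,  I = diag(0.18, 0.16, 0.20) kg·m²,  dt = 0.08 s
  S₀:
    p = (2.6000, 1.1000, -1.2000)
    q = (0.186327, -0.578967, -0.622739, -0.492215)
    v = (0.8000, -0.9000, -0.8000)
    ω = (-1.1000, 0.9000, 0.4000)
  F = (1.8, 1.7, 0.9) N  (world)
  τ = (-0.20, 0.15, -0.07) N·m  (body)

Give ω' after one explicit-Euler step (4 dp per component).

ω' = (-1.1953, 0.9706, 0.3641)

ω×(Iω) gyroscopic = (0.0144, 0.0088, 0.0198)
angular accel α = (-1.1911, 0.8825, -0.4490)
new body rate ω' = (-1.1953, 0.9706, 0.3641)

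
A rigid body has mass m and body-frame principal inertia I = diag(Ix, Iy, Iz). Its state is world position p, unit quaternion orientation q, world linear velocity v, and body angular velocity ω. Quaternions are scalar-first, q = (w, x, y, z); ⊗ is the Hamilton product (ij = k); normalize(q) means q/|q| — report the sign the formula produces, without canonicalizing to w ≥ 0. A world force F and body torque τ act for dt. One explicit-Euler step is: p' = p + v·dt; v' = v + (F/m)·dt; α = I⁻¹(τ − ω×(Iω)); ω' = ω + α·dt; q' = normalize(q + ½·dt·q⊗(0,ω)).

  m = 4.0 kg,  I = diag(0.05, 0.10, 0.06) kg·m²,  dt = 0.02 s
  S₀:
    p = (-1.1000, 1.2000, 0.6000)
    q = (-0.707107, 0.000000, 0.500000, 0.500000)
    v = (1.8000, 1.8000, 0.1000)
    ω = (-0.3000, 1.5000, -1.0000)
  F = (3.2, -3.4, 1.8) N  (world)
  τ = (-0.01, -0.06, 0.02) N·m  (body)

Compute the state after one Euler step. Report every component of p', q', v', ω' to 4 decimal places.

p' = (-1.0640, 1.2360, 0.6020)
q' = (-0.7095, -0.0104, 0.4878, 0.5085)
v' = (1.8160, 1.7830, 0.1090)
ω' = (-0.3280, 1.4886, -0.9858)

gyro term ω×Iω = (0.0600, -0.0030, -0.0225)
α = I⁻¹(τ − ω×Iω) = (-1.4000, -0.5700, 0.7083)
new body rate ω' = (-0.3280, 1.4886, -0.9858)
2q̇ = q⊗(0,ω) = (-0.2500000, -1.0378679, -1.2106605, 0.8571070)
q + ½dt·q⊗(0,ω), renormalized = (-0.7095, -0.0104, 0.4878, 0.5085)
linear accel F/m = (0.8000, -0.8500, 0.4500)
new position p' = (-1.0640, 1.2360, 0.6020)
new velocity v' = (1.8160, 1.7830, 0.1090)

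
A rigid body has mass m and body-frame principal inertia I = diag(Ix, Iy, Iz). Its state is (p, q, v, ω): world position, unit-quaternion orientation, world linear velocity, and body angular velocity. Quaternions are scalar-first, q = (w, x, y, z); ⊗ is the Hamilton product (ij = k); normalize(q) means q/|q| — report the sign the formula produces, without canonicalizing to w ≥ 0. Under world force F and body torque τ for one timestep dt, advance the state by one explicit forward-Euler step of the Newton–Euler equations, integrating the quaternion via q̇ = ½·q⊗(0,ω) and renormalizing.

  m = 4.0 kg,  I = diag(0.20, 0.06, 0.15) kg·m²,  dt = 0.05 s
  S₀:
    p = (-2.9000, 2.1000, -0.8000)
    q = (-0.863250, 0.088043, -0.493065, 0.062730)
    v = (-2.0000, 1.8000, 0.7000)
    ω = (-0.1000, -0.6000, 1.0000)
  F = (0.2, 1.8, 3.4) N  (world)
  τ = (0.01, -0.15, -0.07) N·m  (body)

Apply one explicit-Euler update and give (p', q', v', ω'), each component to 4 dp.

α = I⁻¹(τ − ω×Iω) = (0.3200, -2.4167, -0.4107)
new body rate ω' = (-0.0840, -0.7208, 0.9795)
2q̇ = q⊗(0,ω) = (-0.3497647, -0.3691020, 0.4236340, -0.9653823)
q' = normalize(q + ½dt·q⊗(0,ω)) = (-0.8716, 0.0788, -0.4823, 0.0386)
p + v·dt = (-3.0000, 2.1900, -0.7650)
new velocity v' = (-1.9975, 1.8225, 0.7425)

p' = (-3.0000, 2.1900, -0.7650)
q' = (-0.8716, 0.0788, -0.4823, 0.0386)
v' = (-1.9975, 1.8225, 0.7425)
ω' = (-0.0840, -0.7208, 0.9795)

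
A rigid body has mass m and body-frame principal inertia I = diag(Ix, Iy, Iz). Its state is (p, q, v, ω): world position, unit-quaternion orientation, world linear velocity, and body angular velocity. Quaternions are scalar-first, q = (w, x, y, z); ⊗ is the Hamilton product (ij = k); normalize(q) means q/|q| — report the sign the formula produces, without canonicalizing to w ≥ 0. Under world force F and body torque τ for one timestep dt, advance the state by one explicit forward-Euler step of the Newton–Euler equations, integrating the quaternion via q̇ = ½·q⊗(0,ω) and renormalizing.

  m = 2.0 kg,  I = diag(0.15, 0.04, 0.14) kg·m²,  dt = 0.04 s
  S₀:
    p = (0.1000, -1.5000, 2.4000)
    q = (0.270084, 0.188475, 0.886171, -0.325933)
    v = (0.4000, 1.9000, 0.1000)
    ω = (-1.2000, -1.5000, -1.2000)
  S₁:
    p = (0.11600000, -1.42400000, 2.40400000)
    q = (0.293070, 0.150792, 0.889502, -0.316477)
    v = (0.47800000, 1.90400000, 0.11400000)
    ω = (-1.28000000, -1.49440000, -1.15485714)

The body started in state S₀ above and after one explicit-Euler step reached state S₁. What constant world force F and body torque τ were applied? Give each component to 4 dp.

ω₁ − ω₀ = (-0.08000000, 0.00560000, 0.04514286)
I·α + gyro = (-0.1200, 0.0200, -0.0400)
velocity change Δv = (0.07800000, 0.00400000, 0.01400000)
applied force F = (3.9000, 0.2000, 0.7000)

F = (3.9000, 0.2000, 0.7000)
τ = (-0.1200, 0.0200, -0.0400)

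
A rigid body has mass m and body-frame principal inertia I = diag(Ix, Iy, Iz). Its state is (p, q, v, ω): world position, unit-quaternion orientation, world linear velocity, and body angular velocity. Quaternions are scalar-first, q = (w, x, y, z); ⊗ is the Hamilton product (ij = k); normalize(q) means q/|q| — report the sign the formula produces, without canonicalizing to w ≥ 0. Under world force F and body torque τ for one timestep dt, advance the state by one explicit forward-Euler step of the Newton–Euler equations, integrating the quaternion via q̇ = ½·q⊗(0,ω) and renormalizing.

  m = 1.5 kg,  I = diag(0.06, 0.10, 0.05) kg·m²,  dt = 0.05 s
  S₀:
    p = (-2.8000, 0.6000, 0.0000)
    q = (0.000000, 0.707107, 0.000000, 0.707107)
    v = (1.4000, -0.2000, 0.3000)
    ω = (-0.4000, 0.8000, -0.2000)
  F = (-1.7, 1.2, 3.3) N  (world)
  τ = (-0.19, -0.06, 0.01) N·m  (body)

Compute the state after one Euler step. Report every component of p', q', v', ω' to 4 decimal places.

a = F/m = (-1.1333, 0.8000, 2.2000)
new position p' = (-2.7300, 0.5900, 0.0150)
v + (F/m)dt = (1.3433, -0.1600, 0.4100)
precession coupling ω×(Iω) = (0.0080, 0.0008, -0.0128)
α = I⁻¹(τ − ω×Iω) = (-3.3000, -0.6080, 0.4560)
ω' = ω + α·dt = (-0.5650, 0.7696, -0.1772)
Hamilton product q⊗(0,ω) = (0.4242642, -0.5656856, -0.1414214, 0.5656856)
q' = normalize(q + ½dt·q⊗(0,ω)) = (0.0106, 0.6928, -0.0035, 0.7211)

p' = (-2.7300, 0.5900, 0.0150)
q' = (0.0106, 0.6928, -0.0035, 0.7211)
v' = (1.3433, -0.1600, 0.4100)
ω' = (-0.5650, 0.7696, -0.1772)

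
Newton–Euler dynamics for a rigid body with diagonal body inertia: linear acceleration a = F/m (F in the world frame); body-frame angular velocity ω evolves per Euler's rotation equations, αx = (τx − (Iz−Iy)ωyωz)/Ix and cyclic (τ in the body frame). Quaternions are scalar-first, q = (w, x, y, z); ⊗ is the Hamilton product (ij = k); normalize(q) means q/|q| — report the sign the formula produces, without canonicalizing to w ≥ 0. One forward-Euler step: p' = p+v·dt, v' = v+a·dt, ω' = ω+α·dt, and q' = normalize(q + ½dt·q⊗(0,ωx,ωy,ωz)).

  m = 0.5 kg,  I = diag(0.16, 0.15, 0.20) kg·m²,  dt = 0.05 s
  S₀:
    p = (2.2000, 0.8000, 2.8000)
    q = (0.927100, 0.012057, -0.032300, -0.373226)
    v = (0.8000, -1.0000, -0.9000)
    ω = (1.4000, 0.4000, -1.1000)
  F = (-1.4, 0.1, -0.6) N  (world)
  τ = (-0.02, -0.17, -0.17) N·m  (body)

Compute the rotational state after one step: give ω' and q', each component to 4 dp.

gyro term ω×Iω = (-0.0220, 0.0616, -0.0056)
angular accel α = (0.0125, -1.5440, -0.8220)
ω + α·dt = (1.4006, 0.3228, -1.1411)
q⊗(0,ω) = (-0.4145084, 1.4827604, -0.1384137, -0.9697672)
q' = normalize(q + ½dt·q⊗(0,ω)) = (0.9158, 0.0491, -0.0357, -0.3971)

ω' = (1.4006, 0.3228, -1.1411)
q' = (0.9158, 0.0491, -0.0357, -0.3971)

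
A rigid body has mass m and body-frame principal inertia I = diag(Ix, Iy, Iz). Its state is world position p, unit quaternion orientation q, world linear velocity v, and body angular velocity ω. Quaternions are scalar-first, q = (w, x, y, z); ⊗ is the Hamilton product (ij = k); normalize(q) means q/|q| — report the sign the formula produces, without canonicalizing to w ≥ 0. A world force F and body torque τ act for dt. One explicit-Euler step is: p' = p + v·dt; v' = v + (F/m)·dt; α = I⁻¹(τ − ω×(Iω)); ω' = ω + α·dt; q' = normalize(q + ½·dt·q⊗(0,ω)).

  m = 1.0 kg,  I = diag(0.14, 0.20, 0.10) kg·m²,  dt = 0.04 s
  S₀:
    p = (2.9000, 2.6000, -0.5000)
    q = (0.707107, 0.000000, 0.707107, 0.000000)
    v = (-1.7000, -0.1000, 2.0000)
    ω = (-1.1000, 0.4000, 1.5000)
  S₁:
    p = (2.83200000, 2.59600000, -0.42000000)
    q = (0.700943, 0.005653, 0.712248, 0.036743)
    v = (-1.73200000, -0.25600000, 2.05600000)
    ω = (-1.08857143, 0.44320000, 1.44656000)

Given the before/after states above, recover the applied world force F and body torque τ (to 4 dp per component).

velocity change Δv = (-0.03200000, -0.15600000, 0.05600000)
m·(v₁−v₀)/dt = (-0.8000, -3.9000, 1.4000)
rate change Δω = (0.01142857, 0.04320000, -0.05344000)
gyro term ω₀×Iω₀ = (-0.0600, -0.0660, -0.0264)
applied torque τ = (-0.0200, 0.1500, -0.1600)

F = (-0.8000, -3.9000, 1.4000)
τ = (-0.0200, 0.1500, -0.1600)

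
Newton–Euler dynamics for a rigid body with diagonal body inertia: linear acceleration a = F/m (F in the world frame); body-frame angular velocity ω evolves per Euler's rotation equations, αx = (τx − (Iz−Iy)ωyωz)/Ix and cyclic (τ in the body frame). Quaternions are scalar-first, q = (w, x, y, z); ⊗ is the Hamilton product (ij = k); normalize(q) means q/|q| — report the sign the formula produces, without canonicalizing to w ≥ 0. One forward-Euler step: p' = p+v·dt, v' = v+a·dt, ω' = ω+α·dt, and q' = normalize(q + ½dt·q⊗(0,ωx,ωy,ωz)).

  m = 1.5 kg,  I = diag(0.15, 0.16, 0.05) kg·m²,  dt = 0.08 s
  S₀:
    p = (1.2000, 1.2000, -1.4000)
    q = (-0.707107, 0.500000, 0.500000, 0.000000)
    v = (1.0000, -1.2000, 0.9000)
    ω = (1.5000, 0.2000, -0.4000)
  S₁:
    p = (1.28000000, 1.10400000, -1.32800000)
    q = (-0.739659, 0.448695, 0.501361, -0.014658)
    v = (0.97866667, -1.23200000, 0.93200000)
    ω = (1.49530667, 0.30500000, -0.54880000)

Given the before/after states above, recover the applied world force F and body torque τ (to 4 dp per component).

velocity change Δv = (-0.02133333, -0.03200000, 0.03200000)
applied force F = (-0.4000, -0.6000, 0.6000)
ω₁ − ω₀ = (-0.00469333, 0.10500000, -0.14880000)
precession coupling = (0.0088, -0.0600, 0.0030)
applied torque τ = (0.0000, 0.1500, -0.0900)

F = (-0.4000, -0.6000, 0.6000)
τ = (0.0000, 0.1500, -0.0900)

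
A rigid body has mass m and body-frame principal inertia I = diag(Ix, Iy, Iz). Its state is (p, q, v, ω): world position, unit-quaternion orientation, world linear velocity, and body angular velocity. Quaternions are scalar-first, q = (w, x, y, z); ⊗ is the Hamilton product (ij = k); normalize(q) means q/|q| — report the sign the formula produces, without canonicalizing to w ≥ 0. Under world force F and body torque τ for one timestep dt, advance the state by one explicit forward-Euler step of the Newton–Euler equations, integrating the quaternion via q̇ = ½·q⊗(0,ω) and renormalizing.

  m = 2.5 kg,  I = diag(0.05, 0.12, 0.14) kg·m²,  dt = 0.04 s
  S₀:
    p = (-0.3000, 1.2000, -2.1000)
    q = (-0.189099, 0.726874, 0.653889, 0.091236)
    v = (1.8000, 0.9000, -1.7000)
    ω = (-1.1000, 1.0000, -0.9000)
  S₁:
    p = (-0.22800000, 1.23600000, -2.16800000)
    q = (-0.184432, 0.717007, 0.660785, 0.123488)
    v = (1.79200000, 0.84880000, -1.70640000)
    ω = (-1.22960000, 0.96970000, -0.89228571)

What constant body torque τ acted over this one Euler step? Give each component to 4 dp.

τ = (-0.1800, -0.1800, -0.0500)

Δω = ω₁−ω₀ = (-0.12960000, -0.03030000, 0.00771429)
I·α + gyro = (-0.1800, -0.1800, -0.0500)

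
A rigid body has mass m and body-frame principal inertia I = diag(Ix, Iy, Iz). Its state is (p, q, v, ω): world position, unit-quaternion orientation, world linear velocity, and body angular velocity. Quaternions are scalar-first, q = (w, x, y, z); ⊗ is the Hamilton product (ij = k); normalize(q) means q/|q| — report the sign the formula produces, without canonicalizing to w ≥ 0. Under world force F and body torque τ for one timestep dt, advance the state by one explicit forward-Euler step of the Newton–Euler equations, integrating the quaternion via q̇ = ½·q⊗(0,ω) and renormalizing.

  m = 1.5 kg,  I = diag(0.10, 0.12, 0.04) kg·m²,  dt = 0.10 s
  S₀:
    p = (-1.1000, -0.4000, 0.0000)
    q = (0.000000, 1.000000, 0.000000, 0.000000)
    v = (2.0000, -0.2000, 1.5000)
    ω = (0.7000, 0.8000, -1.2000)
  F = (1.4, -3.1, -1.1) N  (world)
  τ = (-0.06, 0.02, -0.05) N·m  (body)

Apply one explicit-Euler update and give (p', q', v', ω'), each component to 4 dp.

precession coupling ω×(Iω) = (0.0768, -0.0504, 0.0112)
(τ − ω×Iω)/I = (-1.3680, 0.5867, -1.5300)
new body rate ω' = (0.5632, 0.8587, -1.3530)
2q̇ = q⊗(0,ω) = (-0.7000000, 0.0000000, 1.2000000, 0.8000000)
q' = normalize(q + ½dt·q⊗(0,ω)) = (-0.0349, 0.9968, 0.0598, 0.0399)
p' = p + v·dt = (-0.9000, -0.4200, 0.1500)
new velocity v' = (2.0933, -0.4067, 1.4267)

p' = (-0.9000, -0.4200, 0.1500)
q' = (-0.0349, 0.9968, 0.0598, 0.0399)
v' = (2.0933, -0.4067, 1.4267)
ω' = (0.5632, 0.8587, -1.3530)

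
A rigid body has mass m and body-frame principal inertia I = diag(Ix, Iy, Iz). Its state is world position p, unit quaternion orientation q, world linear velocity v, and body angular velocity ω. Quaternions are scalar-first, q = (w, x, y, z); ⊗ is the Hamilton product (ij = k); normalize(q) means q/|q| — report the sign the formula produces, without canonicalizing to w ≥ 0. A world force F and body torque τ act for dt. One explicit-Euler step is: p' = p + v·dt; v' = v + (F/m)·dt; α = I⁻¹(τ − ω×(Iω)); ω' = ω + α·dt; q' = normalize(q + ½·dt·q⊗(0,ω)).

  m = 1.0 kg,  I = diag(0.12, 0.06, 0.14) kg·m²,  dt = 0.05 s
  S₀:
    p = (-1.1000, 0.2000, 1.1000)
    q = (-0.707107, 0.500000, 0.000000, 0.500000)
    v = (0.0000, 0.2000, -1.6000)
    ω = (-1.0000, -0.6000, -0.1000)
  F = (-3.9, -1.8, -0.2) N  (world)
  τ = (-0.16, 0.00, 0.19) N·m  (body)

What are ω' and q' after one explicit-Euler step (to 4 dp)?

ω' = (-1.0687, -0.5983, -0.0193)
q' = (-0.6931, 0.5250, -0.0006, 0.4941)

precession coupling ω×(Iω) = (0.0048, -0.0020, -0.0360)
(τ − ω×Iω)/I = (-1.3733, 0.0333, 1.6143)
ω' = ω + α·dt = (-1.0687, -0.5983, -0.0193)
Hamilton product q⊗(0,ω) = (0.5500000, 1.0071070, -0.0257358, -0.2292893)
q' = normalize(q + ½dt·q⊗(0,ω)) = (-0.6931, 0.5250, -0.0006, 0.4941)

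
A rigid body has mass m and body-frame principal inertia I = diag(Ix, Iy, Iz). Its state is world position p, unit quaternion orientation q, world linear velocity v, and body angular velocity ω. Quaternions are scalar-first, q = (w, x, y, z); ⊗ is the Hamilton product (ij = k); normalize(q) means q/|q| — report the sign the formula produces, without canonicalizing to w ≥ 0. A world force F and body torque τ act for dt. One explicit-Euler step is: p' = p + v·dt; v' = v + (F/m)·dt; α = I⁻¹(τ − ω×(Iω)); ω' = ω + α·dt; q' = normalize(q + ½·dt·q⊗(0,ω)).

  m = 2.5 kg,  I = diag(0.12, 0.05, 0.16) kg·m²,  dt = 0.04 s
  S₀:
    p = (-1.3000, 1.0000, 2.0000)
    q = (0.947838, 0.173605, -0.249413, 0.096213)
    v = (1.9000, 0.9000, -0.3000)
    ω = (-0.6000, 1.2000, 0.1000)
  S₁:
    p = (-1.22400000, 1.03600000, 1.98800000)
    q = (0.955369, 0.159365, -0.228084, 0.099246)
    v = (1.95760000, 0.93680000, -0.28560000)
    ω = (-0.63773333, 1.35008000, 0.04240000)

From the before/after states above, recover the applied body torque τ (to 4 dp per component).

τ = (-0.1000, 0.1900, -0.1800)

Δω = ω₁−ω₀ = (-0.03773333, 0.15008000, -0.05760000)
precession coupling = (0.0132, 0.0024, 0.0504)
τ = I·(Δω/dt) + ω₀×(Iω₀) = (-0.1000, 0.1900, -0.1800)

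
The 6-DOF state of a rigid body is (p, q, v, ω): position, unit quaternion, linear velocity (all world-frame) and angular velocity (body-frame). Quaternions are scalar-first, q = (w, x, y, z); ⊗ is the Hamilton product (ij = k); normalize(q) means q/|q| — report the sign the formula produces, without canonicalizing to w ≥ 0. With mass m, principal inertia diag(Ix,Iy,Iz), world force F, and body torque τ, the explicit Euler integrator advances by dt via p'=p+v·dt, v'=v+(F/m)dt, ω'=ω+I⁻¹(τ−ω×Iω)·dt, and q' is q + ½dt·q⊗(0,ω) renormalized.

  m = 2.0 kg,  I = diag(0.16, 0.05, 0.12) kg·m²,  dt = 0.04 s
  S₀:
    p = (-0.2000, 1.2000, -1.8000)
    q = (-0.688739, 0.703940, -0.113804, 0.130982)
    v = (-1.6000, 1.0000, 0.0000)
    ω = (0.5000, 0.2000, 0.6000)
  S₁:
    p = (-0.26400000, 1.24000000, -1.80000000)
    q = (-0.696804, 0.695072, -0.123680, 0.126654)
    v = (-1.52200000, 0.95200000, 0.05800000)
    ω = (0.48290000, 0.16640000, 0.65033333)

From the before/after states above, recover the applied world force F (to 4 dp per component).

F = (3.9000, -2.4000, 2.9000)

velocity change Δv = (0.07800000, -0.04800000, 0.05800000)
applied force F = (3.9000, -2.4000, 2.9000)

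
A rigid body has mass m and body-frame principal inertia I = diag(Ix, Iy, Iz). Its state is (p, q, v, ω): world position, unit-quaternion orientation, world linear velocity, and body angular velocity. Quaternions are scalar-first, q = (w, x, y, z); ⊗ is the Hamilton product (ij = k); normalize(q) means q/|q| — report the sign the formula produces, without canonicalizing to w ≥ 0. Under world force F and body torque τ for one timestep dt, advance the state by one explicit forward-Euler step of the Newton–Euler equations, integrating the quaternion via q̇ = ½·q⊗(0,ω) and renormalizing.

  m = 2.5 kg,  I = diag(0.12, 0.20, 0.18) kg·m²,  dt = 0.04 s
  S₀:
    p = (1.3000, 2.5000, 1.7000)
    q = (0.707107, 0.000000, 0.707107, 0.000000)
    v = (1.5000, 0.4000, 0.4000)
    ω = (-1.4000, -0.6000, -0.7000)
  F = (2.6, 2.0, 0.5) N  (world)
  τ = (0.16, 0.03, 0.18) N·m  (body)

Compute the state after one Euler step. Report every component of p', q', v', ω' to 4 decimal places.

a = F/m = (1.0400, 0.8000, 0.2000)
p' = p + v·dt = (1.3600, 2.5160, 1.7160)
new velocity v' = (1.5416, 0.4320, 0.4080)
ω×(Iω) gyroscopic = (-0.0084, -0.0588, 0.0672)
α = I⁻¹(τ − ω×Iω) = (1.4033, 0.4440, 0.6267)
ω + α·dt = (-1.3439, -0.5822, -0.6749)
2q̇ = q⊗(0,ω) = (0.4242642, -1.4849247, -0.4242642, 0.4949749)
q + ½dt·q⊗(0,ω), renormalized = (0.7152, -0.0297, 0.6982, 0.0099)

p' = (1.3600, 2.5160, 1.7160)
q' = (0.7152, -0.0297, 0.6982, 0.0099)
v' = (1.5416, 0.4320, 0.4080)
ω' = (-1.3439, -0.5822, -0.6749)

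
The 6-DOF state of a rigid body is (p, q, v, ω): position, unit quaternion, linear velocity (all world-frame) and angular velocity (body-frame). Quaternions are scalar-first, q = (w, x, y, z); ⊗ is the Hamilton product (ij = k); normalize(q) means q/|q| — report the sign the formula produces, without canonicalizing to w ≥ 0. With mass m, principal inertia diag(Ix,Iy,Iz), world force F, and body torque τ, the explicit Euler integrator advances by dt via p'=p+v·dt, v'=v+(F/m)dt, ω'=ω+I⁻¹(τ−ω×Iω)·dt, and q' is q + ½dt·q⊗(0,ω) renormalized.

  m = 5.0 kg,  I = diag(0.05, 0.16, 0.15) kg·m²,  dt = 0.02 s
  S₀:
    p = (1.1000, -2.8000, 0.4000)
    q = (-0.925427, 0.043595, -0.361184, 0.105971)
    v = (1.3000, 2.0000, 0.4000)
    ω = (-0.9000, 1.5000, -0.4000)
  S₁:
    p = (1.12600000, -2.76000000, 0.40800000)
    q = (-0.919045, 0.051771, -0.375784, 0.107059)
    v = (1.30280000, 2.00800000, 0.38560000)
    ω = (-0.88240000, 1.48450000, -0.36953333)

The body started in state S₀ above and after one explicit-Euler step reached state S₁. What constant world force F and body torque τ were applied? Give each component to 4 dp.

F = (0.7000, 2.0000, -3.6000)
τ = (0.0500, -0.1600, 0.0800)

Δω = ω₁−ω₀ = (0.01760000, -0.01550000, 0.03046667)
precession coupling = (0.0060, -0.0360, -0.1485)
τ = I·(Δω/dt) + ω₀×(Iω₀) = (0.0500, -0.1600, 0.0800)
v₁ − v₀ = (0.00280000, 0.00800000, -0.01440000)
m·(v₁−v₀)/dt = (0.7000, 2.0000, -3.6000)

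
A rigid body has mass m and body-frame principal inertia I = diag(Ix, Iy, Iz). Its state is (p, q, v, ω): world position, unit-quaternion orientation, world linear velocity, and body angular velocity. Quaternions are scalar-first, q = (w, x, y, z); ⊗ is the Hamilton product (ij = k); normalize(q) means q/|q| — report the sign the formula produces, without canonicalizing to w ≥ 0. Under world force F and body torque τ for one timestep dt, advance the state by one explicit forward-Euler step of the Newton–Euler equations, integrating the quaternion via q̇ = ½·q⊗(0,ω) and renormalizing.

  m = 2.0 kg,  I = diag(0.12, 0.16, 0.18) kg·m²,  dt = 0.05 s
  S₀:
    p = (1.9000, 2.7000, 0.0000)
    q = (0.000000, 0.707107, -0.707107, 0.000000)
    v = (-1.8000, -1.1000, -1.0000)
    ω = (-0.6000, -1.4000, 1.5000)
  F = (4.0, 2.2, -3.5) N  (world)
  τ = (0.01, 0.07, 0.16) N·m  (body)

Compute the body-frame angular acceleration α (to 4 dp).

gyro term ω×Iω = (-0.0420, 0.0540, 0.0336)
α = I⁻¹(τ − ω×Iω) = (0.4333, 0.1000, 0.7022)

α = (0.4333, 0.1000, 0.7022)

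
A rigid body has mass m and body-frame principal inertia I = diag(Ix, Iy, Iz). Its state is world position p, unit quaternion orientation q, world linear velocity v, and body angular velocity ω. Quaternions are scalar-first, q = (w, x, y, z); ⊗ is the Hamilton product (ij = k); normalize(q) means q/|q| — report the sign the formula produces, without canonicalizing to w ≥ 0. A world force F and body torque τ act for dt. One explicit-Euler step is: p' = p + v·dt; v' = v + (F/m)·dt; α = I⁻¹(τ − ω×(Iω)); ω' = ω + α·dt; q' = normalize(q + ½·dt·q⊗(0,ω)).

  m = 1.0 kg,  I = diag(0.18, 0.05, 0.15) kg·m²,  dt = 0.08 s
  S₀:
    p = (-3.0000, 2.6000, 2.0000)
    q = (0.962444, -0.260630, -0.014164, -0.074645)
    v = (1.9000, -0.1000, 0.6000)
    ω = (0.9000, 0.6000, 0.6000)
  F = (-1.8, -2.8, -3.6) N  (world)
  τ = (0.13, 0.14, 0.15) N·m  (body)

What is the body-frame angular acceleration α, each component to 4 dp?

ω×(Iω) gyroscopic = (0.0360, 0.0162, -0.0702)
α = I⁻¹(τ − ω×Iω) = (0.5222, 2.4760, 1.4680)

α = (0.5222, 2.4760, 1.4680)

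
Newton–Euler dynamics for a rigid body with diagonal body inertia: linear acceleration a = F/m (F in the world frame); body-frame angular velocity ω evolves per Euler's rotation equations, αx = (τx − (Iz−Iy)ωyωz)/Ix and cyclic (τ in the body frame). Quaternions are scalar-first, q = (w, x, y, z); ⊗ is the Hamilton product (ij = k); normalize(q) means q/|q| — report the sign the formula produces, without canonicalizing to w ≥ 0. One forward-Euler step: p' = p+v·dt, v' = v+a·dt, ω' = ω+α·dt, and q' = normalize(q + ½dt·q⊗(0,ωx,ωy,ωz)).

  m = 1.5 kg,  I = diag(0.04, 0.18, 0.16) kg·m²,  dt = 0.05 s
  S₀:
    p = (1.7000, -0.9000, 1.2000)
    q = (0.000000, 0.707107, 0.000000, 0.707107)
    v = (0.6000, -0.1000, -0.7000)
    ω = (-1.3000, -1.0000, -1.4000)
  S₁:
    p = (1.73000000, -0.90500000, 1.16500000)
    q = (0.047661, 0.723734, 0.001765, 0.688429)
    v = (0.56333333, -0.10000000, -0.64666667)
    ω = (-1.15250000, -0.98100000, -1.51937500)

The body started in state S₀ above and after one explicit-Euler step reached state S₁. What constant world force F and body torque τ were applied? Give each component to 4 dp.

velocity change Δv = (-0.03666667, 0.00000000, 0.05333333)
F = m·Δv/dt = (-1.1000, 0.0000, 1.6000)
rate change Δω = (0.14750000, 0.01900000, -0.11937500)
ω₀×(Iω₀) = (-0.0280, -0.2184, 0.1820)
I·α + gyro = (0.0900, -0.1500, -0.2000)

F = (-1.1000, 0.0000, 1.6000)
τ = (0.0900, -0.1500, -0.2000)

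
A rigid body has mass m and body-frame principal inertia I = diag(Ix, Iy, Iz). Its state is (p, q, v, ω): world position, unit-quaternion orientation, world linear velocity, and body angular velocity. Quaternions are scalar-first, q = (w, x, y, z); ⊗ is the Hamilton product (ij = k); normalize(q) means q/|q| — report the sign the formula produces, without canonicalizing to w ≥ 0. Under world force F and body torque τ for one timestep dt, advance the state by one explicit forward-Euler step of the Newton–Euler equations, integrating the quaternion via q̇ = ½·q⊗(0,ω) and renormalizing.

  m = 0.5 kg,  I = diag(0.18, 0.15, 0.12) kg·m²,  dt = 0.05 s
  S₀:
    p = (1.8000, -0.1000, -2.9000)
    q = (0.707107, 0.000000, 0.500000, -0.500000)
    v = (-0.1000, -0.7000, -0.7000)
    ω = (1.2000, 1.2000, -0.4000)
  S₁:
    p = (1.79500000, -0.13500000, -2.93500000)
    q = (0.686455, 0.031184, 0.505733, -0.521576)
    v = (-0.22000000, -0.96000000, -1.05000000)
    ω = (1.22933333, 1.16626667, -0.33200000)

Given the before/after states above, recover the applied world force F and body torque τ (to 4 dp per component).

F = (-1.2000, -2.6000, -3.5000)
τ = (0.1200, -0.1300, 0.1200)

Δω = ω₁−ω₀ = (0.02933333, -0.03373333, 0.06800000)
τ = I·(Δω/dt) + ω₀×(Iω₀) = (0.1200, -0.1300, 0.1200)
velocity change Δv = (-0.12000000, -0.26000000, -0.35000000)
applied force F = (-1.2000, -2.6000, -3.5000)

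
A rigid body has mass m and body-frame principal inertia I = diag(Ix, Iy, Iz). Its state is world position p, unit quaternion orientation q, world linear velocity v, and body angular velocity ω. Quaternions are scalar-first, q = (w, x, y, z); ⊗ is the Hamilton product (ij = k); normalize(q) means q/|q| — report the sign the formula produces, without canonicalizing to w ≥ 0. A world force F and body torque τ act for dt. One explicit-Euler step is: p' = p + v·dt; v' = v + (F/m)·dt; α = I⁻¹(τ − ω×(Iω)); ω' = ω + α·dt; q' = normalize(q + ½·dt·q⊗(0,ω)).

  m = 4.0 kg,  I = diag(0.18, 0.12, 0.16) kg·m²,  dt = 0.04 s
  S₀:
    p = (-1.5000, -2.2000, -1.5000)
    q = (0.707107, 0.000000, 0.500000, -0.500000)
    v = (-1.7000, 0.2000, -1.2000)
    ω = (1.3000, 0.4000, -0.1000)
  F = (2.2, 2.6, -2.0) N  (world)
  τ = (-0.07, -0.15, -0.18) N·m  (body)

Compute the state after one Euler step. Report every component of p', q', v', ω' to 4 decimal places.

new position p' = (-1.5680, -2.1920, -1.5480)
v' = v + a·dt = (-1.6780, 0.2260, -1.2200)
precession coupling ω×(Iω) = (-0.0016, -0.0026, -0.0312)
angular accel α = (-0.3800, -1.2283, -0.9300)
new body rate ω' = (1.2848, 0.3509, -0.1372)
q⊗(0,ω) = (-0.2500000, 1.0692391, -0.3671572, -0.7207107)
updated quaternion q' = (0.7018, 0.0214, 0.4925, -0.5142)

p' = (-1.5680, -2.1920, -1.5480)
q' = (0.7018, 0.0214, 0.4925, -0.5142)
v' = (-1.6780, 0.2260, -1.2200)
ω' = (1.2848, 0.3509, -0.1372)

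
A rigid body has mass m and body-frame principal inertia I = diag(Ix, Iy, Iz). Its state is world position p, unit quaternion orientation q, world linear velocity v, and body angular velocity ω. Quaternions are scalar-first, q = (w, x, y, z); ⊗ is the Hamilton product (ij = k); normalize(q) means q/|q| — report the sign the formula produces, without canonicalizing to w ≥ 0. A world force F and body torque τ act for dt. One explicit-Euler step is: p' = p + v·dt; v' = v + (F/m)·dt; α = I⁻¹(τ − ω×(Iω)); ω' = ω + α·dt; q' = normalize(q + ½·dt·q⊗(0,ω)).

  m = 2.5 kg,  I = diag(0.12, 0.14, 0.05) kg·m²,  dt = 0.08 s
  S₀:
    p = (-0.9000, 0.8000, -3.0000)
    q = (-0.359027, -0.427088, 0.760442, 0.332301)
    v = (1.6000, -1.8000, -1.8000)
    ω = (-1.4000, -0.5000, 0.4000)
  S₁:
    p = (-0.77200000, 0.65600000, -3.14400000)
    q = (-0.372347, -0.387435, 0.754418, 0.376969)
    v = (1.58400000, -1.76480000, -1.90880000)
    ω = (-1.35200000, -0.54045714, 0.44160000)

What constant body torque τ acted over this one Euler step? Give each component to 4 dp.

τ = (0.0900, -0.1100, 0.0400)

ω₁ − ω₀ = (0.04800000, -0.04045714, 0.04160000)
precession coupling = (0.0180, -0.0392, 0.0140)
applied torque τ = (0.0900, -0.1100, 0.0400)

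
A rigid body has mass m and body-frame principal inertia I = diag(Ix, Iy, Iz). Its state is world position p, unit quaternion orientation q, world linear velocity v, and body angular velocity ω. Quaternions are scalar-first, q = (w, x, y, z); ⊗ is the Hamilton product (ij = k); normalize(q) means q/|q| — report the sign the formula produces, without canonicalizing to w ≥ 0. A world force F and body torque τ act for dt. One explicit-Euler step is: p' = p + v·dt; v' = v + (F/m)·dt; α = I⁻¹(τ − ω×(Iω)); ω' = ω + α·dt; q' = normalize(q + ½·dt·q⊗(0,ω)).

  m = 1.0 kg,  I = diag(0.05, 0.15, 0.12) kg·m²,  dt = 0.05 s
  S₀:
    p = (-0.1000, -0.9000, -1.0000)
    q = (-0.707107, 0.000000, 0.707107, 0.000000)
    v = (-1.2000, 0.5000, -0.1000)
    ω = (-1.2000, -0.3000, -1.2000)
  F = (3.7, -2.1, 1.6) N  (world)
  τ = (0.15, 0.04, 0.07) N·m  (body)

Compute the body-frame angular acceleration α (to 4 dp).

gyro term ω×Iω = (-0.0108, -0.1008, 0.0360)
(τ − ω×Iω)/I = (3.2160, 0.9387, 0.2833)

α = (3.2160, 0.9387, 0.2833)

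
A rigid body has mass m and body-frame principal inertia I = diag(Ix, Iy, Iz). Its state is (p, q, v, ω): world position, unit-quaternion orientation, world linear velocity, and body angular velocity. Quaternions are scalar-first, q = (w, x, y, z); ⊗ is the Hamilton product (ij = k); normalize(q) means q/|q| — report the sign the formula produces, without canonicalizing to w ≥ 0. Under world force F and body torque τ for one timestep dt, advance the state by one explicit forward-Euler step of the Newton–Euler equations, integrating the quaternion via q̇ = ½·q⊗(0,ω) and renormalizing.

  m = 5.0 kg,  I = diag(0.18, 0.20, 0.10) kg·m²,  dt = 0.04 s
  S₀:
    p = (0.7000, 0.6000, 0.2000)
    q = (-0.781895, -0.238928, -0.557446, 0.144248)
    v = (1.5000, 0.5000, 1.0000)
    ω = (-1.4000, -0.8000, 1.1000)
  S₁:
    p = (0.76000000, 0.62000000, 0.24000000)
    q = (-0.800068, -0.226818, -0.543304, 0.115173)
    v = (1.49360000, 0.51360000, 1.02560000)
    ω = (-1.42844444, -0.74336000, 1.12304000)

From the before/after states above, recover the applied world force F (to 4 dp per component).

F = (-0.8000, 1.7000, 3.2000)

v₁ − v₀ = (-0.00640000, 0.01360000, 0.02560000)
m·(v₁−v₀)/dt = (-0.8000, 1.7000, 3.2000)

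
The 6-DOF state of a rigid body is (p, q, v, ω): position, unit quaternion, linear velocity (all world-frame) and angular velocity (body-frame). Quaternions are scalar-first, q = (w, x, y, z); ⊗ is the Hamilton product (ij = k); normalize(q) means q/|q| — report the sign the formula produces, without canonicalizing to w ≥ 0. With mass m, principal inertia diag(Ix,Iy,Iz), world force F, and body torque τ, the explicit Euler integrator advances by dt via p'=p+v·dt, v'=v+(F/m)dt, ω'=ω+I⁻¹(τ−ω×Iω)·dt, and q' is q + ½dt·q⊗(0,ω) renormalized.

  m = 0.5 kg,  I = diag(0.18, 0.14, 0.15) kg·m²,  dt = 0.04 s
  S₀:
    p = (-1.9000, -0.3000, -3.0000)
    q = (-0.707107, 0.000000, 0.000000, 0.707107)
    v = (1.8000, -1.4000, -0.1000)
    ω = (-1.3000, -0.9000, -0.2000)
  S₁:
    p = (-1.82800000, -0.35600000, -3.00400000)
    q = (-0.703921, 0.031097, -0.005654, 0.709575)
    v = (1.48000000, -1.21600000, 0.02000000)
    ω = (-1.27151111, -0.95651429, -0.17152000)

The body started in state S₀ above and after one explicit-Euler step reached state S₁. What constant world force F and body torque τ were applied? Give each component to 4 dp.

Δv = v₁−v₀ = (-0.32000000, 0.18400000, 0.12000000)
F = m·Δv/dt = (-4.0000, 2.3000, 1.5000)
rate change Δω = (0.02848889, -0.05651429, 0.02848000)
applied torque τ = (0.1300, -0.1900, 0.0600)

F = (-4.0000, 2.3000, 1.5000)
τ = (0.1300, -0.1900, 0.0600)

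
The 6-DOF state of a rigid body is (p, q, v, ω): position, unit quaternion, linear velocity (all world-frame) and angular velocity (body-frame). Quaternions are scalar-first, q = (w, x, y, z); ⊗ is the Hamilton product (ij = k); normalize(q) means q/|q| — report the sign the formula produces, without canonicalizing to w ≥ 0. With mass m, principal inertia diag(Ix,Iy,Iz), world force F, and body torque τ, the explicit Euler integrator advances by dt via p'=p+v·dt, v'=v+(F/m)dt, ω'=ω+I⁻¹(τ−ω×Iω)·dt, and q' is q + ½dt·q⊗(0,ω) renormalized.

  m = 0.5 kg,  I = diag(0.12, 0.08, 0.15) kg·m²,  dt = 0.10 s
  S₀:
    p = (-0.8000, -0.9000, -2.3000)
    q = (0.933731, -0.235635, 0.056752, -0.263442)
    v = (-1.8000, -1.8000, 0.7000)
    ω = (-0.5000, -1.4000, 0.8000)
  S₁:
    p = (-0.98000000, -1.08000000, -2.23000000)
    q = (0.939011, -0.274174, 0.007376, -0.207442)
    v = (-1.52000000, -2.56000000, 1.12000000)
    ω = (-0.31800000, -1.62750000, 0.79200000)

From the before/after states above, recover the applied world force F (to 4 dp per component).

F = (1.4000, -3.8000, 2.1000)

Δv = v₁−v₀ = (0.28000000, -0.76000000, 0.42000000)
applied force F = (1.4000, -3.8000, 2.1000)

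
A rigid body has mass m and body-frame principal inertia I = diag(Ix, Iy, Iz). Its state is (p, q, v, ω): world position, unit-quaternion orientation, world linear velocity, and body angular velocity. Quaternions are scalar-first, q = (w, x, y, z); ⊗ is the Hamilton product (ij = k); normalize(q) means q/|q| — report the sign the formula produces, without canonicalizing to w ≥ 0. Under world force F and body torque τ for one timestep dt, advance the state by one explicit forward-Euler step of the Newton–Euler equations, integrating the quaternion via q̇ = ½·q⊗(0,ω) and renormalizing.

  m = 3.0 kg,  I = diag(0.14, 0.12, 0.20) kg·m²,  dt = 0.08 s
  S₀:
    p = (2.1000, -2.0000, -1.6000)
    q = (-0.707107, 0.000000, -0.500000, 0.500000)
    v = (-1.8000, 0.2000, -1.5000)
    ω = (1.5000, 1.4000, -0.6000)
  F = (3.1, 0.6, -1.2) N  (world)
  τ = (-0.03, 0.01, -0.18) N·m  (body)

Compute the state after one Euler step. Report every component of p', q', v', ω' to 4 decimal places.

p' = (1.9560, -1.9840, -1.7200)
q' = (-0.6647, -0.0582, -0.5077, 0.5450)
v' = (-1.7173, 0.2160, -1.5320)
ω' = (1.5213, 1.3707, -0.6552)

α = I⁻¹(τ − ω×Iω) = (0.2657, -0.3667, -0.6900)
ω + α·dt = (1.5213, 1.3707, -0.6552)
2q̇ = q⊗(0,ω) = (1.0000000, -1.4606605, -0.2399498, 1.1742642)
q' = normalize(q + ½dt·q⊗(0,ω)) = (-0.6647, -0.0582, -0.5077, 0.5450)
new position p' = (1.9560, -1.9840, -1.7200)
v' = v + a·dt = (-1.7173, 0.2160, -1.5320)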